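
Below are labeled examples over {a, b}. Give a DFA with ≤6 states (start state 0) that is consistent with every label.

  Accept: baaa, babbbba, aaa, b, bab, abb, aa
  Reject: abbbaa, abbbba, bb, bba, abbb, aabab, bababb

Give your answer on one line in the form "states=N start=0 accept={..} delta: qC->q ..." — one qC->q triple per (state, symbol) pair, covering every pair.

states=6 start=0 accept={0,1,2,4} delta: 0a->1 0b->1 1a->2 1b->3 2a->0 2b->4 3a->3 3b->4 4a->4 4b->5 5a->3 5b->3

Grow the machine one transition at a time. Run the examples from 0; the earliest place one falls off (shortest prefix, ties alphabetical) gets sent to the lowest-numbered state that keeps every Accept/Reject pair distinguishable — a pair clashes when both reach the same state with identical unread suffix — and to a fresh state only if none does.
a: 0a undefined. 0a->0: no, bab/aabab meet in 0 with "bab" left. Open state 1: 0a->1.
b: 0b undefined. 0b->0: no, babbbba/abbbba meet in 1 with "bbbba" left. 0b->1: ok.
aa: 1a undefined. 1a->0: no, aaa/aabab meet in 1. 1a->1: no, babbbba/abbbba meet in 1 with "bbbba" left. Open state 2: 1a->2.
ab: 1b undefined. 1b->0: no, b/bba meet in 1. 1b->1: no, aaa/abbbaa meet in 2 with "a" left. 1b->2: no, aaa/bba meet in 2 with "a" left. Open state 3: 1b->3.
aaa: 2a undefined. 2a->0: ok.
aab: 2b undefined. 2b->0: no, abb/bababb meet in 3 with "b" left. 2b->1: no, baaa/aabab meet in 1. 2b->2: no, baaa/aabab meet in 1. 2b->3: no, babbbba/abbbba meet in 3 with "bbba" left. Open state 4: 2b->4.
abb: 3b undefined. 3b->0: no, baaa/abbb meet in 1. 3b->1: no, aa/abbbba meet in 2. 3b->2: no, bab/abbb meet in 4. 3b->3: no, abb/bb meet in 3. 3b->4: ok.
bba: 3a undefined. 3a->0: no, aaa/bba meet in 0. 3a->1: no, baaa/bba meet in 1. 3a->2: no, aa/bba meet in 2. 3a->3: ok.
aaba: 4a undefined. 4a->0: no, baaa/aabab meet in 1. 4a->1: no, bab/bababb meet in 4. 4a->2: no, bab/aabab meet in 4. 4a->3: no, bab/aabab meet in 4. 4a->4: ok.
abbb: 4b undefined. 4b->0: no, baaa/bababb meet in 1. 4b->1: no, baaa/abbb meet in 1. 4b->2: no, baaa/abbbaa meet in 1. 4b->3: no, babbbba/abbbaa meet in 3. 4b->4: no, babbbba/abbbaa meet in 4. Open state 5: 4b->5.
abbba: 5a undefined. 5a->0: no, baaa/abbbaa meet in 1. 5a->1: no, aa/abbbaa meet in 2. 5a->2: no, aaa/abbbaa meet in 0. 5a->3: ok.
abbbb: 5b undefined. 5b->0: no, baaa/abbbba meet in 1. 5b->1: no, baaa/bababb meet in 1. 5b->2: no, aaa/abbbba meet in 0. 5b->3: ok.
All examples now run through 6 states with every (state, symbol) defined. Accept strings end in {0,1,2,4}, Reject strings end in {3,5}; accept={0,1,2,4}.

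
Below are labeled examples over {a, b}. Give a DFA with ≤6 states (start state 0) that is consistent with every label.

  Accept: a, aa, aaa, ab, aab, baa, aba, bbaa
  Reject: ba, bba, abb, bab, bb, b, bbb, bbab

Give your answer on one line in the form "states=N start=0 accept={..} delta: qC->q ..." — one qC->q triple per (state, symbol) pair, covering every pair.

State merging on the prefix tree: take the shortest (then alphabetical) example prefix whose next move is undefined and point that move at state 0, else 1, else 2, ...; a target is out if some Accept/Reject pair would then sit in one state with the same input left (inseparable). If every existing state is out, open a new one.
a: 0a undefined. 0a->0: no, ab/b meet in 0 with "b" left. Open state 1: 0a->1.
b: 0b undefined. 0b->0: no, a/ba meet in 1. 0b->1: no, a/b meet in 1. Open state 2: 0b->2.
aa: 1a undefined. 1a->0: no, aab/b meet in 2. 1a->1: ok.
ab: 1b undefined. 1b->0: ok.
ba: 2a undefined. 2a->0: no, ab/ba meet in 0. 2a->1: no, a/ba meet in 1. 2a->2: no, baa/ba meet in 2. Open state 3: 2a->3.
bb: 2b undefined. 2b->0: no, a/bba meet in 1. 2b->1: no, a/bba meet in 1. 2b->2: ok.
baa: 3a undefined. 3a->0: ok.
bab: 3b undefined. 3b->0: no, ab/bab meet in 0. 3b->1: no, a/bab meet in 1. 3b->2: ok.
All examples now run through 4 states with every (state, symbol) defined. Accept strings end in {0,1}, Reject strings end in {2,3}; accept={0,1}.

states=4 start=0 accept={0,1} delta: 0a->1 0b->2 1a->1 1b->0 2a->3 2b->2 3a->0 3b->2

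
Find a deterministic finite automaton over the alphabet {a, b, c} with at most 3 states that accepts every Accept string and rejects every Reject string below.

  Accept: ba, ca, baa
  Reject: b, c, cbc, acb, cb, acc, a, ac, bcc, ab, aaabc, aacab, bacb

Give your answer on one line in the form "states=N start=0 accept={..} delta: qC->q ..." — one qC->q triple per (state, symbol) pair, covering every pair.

Fold the examples into a partial DFA from state 0: repeatedly fix the first undefined (state, symbol) met by the shortest-then-alphabetical prefix, trying targets in increasing order and rejecting any under which an Accept and a Reject string meet in one state with the same remainder; add a state when all current targets are rejected. Accepting states are where Accept strings end.
a: 0a undefined. 0a->0: ok.
b: 0b undefined. 0b->0: no, ba/b meet in 0. Open state 1: 0b->1.
c: 0c undefined. 0c->0: no, ca/c meet in 0. 0c->1: ok.
ba: 1a undefined. 1a->0: no, ba/a meet in 0. 1a->1: no, ba/b meet in 1. Open state 2: 1a->2.
bc: 1c undefined. 1c->0: ok.
cb: 1b undefined. 1b->0: ok.
baa: 2a undefined. 2a->0: no, baa/acb meet in 0. 2a->1: no, baa/b meet in 1. 2a->2: ok.
bac: 2c undefined. 2c->0: ok.
aacab: 2b undefined. 2b->0: ok.
All examples now run through 3 states with every (state, symbol) defined. Accept strings end in {2}, Reject strings end in {0,1}; accept={2}.

states=3 start=0 accept={2} delta: 0a->0 0b->1 0c->1 1a->2 1b->0 1c->0 2a->2 2b->0 2c->0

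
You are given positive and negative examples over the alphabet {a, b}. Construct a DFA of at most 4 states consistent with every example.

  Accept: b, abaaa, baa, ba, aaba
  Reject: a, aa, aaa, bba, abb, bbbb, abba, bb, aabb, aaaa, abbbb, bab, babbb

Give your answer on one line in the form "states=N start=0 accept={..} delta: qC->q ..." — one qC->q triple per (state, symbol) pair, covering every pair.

states=2 start=0 accept={1} delta: 0a->0 0b->1 1a->1 1b->0

State merging on the prefix tree: take the shortest (then alphabetical) example prefix whose next move is undefined and point that move at state 0, else 1, else 2, ...; a target is out if some Accept/Reject pair would then sit in one state with the same input left (inseparable). If every existing state is out, open a new one.
a: 0a undefined. 0a->0: ok.
b: 0b undefined. 0b->0: no, b/a meet in 0. Open state 1: 0b->1.
ba: 1a undefined. 1a->0: no, b/bab meet in 1. 1a->1: ok.
bb: 1b undefined. 1b->0: ok.
All examples now run through 2 states with every (state, symbol) defined. Accept strings end in {1}, Reject strings end in {0}; accept={1}.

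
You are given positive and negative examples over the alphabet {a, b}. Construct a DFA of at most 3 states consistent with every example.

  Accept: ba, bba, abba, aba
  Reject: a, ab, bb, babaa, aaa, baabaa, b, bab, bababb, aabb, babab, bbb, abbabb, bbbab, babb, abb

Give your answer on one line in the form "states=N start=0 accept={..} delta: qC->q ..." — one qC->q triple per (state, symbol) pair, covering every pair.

states=3 start=0 accept={2} delta: 0a->0 0b->1 1a->2 1b->1 2a->0 2b->0

State merging on the prefix tree: take the shortest (then alphabetical) example prefix whose next move is undefined and point that move at state 0, else 1, else 2, ...; a target is out if some Accept/Reject pair would then sit in one state with the same input left (inseparable). If every existing state is out, open a new one.
a: 0a undefined. 0a->0: ok.
b: 0b undefined. 0b->0: no, ba/a meet in 0. Open state 1: 0b->1.
ba: 1a undefined. 1a->0: no, ba/a meet in 0. 1a->1: no, ba/ab meet in 1. Open state 2: 1a->2.
bb: 1b undefined. 1b->0: no, bba/a meet in 0. 1b->1: ok.
baa: 2a undefined. 2a->0: ok.
bab: 2b undefined. 2b->0: ok.
All examples now run through 3 states with every (state, symbol) defined. Accept strings end in {2}, Reject strings end in {0,1}; accept={2}.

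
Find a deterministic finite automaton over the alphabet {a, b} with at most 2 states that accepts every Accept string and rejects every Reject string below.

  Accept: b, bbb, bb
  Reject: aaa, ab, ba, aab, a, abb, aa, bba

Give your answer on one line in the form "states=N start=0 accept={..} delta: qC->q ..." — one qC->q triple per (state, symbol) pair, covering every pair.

State merging on the prefix tree: take the shortest (then alphabetical) example prefix whose next move is undefined and point that move at state 0, else 1, else 2, ...; a target is out if some Accept/Reject pair would then sit in one state with the same input left (inseparable). If every existing state is out, open a new one.
a: 0a undefined. 0a->0: no, b/ab meet in 0 with "b" left. Open state 1: 0a->1.
b: 0b undefined. 0b->0: ok.
aa: 1a undefined. 1a->0: no, b/aab meet in 0. 1a->1: ok.
ab: 1b undefined. 1b->0: no, b/ab meet in 0. 1b->1: ok.
All examples now run through 2 states with every (state, symbol) defined. Accept strings end in {0}, Reject strings end in {1}; accept={0}.

states=2 start=0 accept={0} delta: 0a->1 0b->0 1a->1 1b->1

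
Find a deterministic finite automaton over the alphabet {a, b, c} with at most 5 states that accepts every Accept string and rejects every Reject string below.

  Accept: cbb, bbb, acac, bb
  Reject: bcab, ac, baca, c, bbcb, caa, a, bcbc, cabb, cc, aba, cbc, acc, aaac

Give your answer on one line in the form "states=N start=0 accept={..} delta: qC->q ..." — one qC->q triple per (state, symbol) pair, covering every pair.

Grow the machine one transition at a time. Run the examples from 0; the earliest place one falls off (shortest prefix, ties alphabetical) gets sent to the lowest-numbered state that keeps every Accept/Reject pair distinguishable — a pair clashes when both reach the same state with identical unread suffix — and to a fresh state only if none does.
a: 0a undefined. 0a->0: ok.
b: 0b undefined. 0b->0: no, bbb/a meet in 0. Open state 1: 0b->1.
c: 0c undefined. 0c->0: no, cbb/cabb meet in 1 with "b" left. 0c->1: ok.
ba: 1a undefined. 1a->0: no, acac/ac meet in 1. 1a->1: no, cbb/cabb meet in 1 with "bb" left. Open state 2: 1a->2.
bb: 1b undefined. 1b->0: no, cbb/ac meet in 1. 1b->1: no, cbb/ac meet in 1. 1b->2: no, acac/cbc meet in 2 with "c" left. Open state 3: 1b->3.
bc: 1c undefined. 1c->0: ok.
bac: 2c undefined. 2c->0: no, acac/baca meet in 0. 2c->1: no, acac/bcab meet in 1. 2c->2: no, acac/aba meet in 2. 2c->3: ok.
bbb: 3b undefined. 3b->0: no, cbb/a meet in 0. 3b->1: no, cbb/bcab meet in 1. 3b->2: no, cbb/aba meet in 2. 3b->3: ok.
bbc: 3c undefined. 3c->0: ok.
caa: 2a undefined. 2a->0: ok.
cab: 2b undefined. 2b->0: ok.
baca: 3a undefined. 3a->0: ok.
All examples now run through 4 states with every (state, symbol) defined. Accept strings end in {3}, Reject strings end in {0,1,2}; accept={3}.

states=4 start=0 accept={3} delta: 0a->0 0b->1 0c->1 1a->2 1b->3 1c->0 2a->0 2b->0 2c->3 3a->0 3b->3 3c->0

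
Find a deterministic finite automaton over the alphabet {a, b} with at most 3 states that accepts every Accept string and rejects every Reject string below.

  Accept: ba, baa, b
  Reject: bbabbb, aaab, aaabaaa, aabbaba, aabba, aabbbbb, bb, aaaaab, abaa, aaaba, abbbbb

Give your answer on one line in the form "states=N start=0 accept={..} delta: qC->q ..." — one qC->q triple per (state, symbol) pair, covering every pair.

states=3 start=0 accept={0,1} delta: 0a->1 0b->1 1a->0 1b->2 2a->2 2b->2

Fold the examples into a partial DFA from state 0: repeatedly fix the first undefined (state, symbol) met by the shortest-then-alphabetical prefix, trying targets in increasing order and rejecting any under which an Accept and a Reject string meet in one state with the same remainder; add a state when all current targets are rejected. Accepting states are where Accept strings end.
a: 0a undefined. 0a->0: no, ba/aaaba meet in 0 with "ba" left. Open state 1: 0a->1.
b: 0b undefined. 0b->0: no, b/bb meet in 0. 0b->1: ok.
aa: 1a undefined. 1a->0: ok.
ab: 1b undefined. 1b->0: no, ba/bbabbb meet in 0. 1b->1: no, ba/aaabaaa meet in 0. Open state 2: 1b->2.
aba: 2a undefined. 2a->0: no, ba/aaabaaa meet in 0. 2a->1: no, ba/abaa meet in 0. 2a->2: ok.
abb: 2b undefined. 2b->0: no, ba/abbbbb meet in 0. 2b->1: no, ba/aabbaba meet in 0. 2b->2: ok.
All examples now run through 3 states with every (state, symbol) defined. Accept strings end in {0,1}, Reject strings end in {2}; accept={0,1}.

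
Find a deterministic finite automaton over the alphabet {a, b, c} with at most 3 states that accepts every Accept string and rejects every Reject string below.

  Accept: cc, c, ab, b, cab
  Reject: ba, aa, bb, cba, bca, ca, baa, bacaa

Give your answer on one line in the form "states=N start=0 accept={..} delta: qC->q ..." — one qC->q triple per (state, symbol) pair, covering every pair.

states=2 start=0 accept={1} delta: 0a->0 0b->1 0c->1 1a->0 1b->0 1c->1

State merging on the prefix tree: take the shortest (then alphabetical) example prefix whose next move is undefined and point that move at state 0, else 1, else 2, ...; a target is out if some Accept/Reject pair would then sit in one state with the same input left (inseparable). If every existing state is out, open a new one.
a: 0a undefined. 0a->0: ok.
b: 0b undefined. 0b->0: no, ab/ba meet in 0. Open state 1: 0b->1.
c: 0c undefined. 0c->0: no, cc/aa meet in 0. 0c->1: ok.
ba: 1a undefined. 1a->0: ok.
bb: 1b undefined. 1b->0: ok.
bc: 1c undefined. 1c->0: no, cc/ba meet in 0. 1c->1: ok.
All examples now run through 2 states with every (state, symbol) defined. Accept strings end in {1}, Reject strings end in {0}; accept={1}.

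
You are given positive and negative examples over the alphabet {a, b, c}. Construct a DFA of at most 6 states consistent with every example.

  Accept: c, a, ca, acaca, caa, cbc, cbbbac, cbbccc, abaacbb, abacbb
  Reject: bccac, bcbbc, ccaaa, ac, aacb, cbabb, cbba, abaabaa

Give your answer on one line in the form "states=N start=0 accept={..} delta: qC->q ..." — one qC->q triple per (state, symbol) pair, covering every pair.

states=5 start=0 accept={0,1} delta: 0a->1 0b->0 0c->1 1a->0 1b->2 1c->2 2a->3 2b->3 2c->0 3a->2 3b->1 3c->4 4a->0 4b->0 4c->0

State merging on the prefix tree: take the shortest (then alphabetical) example prefix whose next move is undefined and point that move at state 0, else 1, else 2, ...; a target is out if some Accept/Reject pair would then sit in one state with the same input left (inseparable). If every existing state is out, open a new one.
a: 0a undefined. 0a->0: no, c/ac meet in 0 with "c" left. Open state 1: 0a->1.
b: 0b undefined. 0b->0: ok.
c: 0c undefined. 0c->0: no, c/bcbbc meet in 0. 0c->1: ok.
aa: 1a undefined. 1a->0: ok.
ab: 1b undefined. 1b->0: no, c/bcbbc meet in 1. 1b->1: no, c/aacb meet in 1. Open state 2: 1b->2.
ac: 1c undefined. 1c->0: no, c/ccaaa meet in 1. 1c->1: no, c/bccac meet in 1. 1c->2: ok.
aba: 2a undefined. 2a->0: no, c/bccac meet in 1. 2a->1: no, c/ccaaa meet in 1. 2a->2: no, cbc/bccac meet in 2 with "c" left. Open state 3: 2a->3.
cbb: 2b undefined. 2b->0: no, c/bcbbc meet in 1. 2b->1: no, ca/cbba meet in 0. 2b->2: no, cbc/bcbbc meet in 2 with "c" left. 2b->3: ok.
cbc: 2c undefined. 2c->0: ok.
abaa: 3a undefined. 3a->0: no, c/ccaaa meet in 1. 3a->1: no, c/cbba meet in 1. 3a->2: ok.
abac: 3c undefined. 3c->0: no, ca/bccac meet in 0. 3c->1: no, c/bccac meet in 1. 3c->2: no, acaca/ccaaa meet in 3. 3c->3: no, acaca/ac meet in 2. Open state 4: 3c->4.
cbab: 3b undefined. 3b->0: no, ca/cbabb meet in 0. 3b->1: ok.
abacb: 4b undefined. 4b->0: ok.
acaca: 4a undefined. 4a->0: ok.
cbbcc: 4c undefined. 4c->0: ok.
All examples now run through 5 states with every (state, symbol) defined. Accept strings end in {0,1}, Reject strings end in {2,3,4}; accept={0,1}.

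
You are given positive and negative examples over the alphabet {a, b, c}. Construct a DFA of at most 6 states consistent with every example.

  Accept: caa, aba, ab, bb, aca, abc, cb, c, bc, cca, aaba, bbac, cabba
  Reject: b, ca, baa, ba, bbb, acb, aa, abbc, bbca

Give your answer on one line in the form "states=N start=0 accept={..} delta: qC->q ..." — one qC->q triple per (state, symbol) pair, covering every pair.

states=5 start=0 accept={0,2,3} delta: 0a->1 0b->1 0c->2 1a->1 1b->3 1c->3 2a->4 2b->0 2c->3 3a->0 3b->4 3c->0 4a->0 4b->1 4c->1

State merging on the prefix tree: take the shortest (then alphabetical) example prefix whose next move is undefined and point that move at state 0, else 1, else 2, ...; a target is out if some Accept/Reject pair would then sit in one state with the same input left (inseparable). If every existing state is out, open a new one.
a: 0a undefined. 0a->0: no, aba/ba meet in 0 with "ba" left. Open state 1: 0a->1.
b: 0b undefined. 0b->0: no, bb/b meet in 0. 0b->1: ok.
c: 0c undefined. 0c->0: no, caa/ba meet in 1 with "a" left. 0c->1: no, caa/baa meet in 1 with "aa" left. Open state 2: 0c->2.
aa: 1a undefined. 1a->0: no, aaba/ba meet in 0. 1a->1: ok.
ab: 1b undefined. 1b->0: no, aba/b meet in 1. 1b->1: no, aba/b meet in 1. 1b->2: no, aba/ca meet in 2 with "a" left. Open state 3: 1b->3.
ac: 1c undefined. 1c->0: no, aca/b meet in 1. 1c->1: no, ab/acb meet in 3. 1c->2: no, aca/ca meet in 2 with "a" left. 1c->3: ok.
ca: 2a undefined. 2a->0: no, caa/b meet in 1. 2a->1: no, caa/b meet in 1. 2a->2: no, caa/ca meet in 2. 2a->3: no, ab/ca meet in 3. Open state 4: 2a->4.
cb: 2b undefined. 2b->0: ok.
cc: 2c undefined. 2c->0: no, cca/b meet in 1. 2c->1: no, cca/b meet in 1. 2c->2: no, cca/ca meet in 4. 2c->3: ok.
aba: 3a undefined. 3a->0: ok.
abb: 3b undefined. 3b->0: no, aba/bbb meet in 0. 3b->1: no, ab/abbc meet in 3. 3b->2: no, ab/abbc meet in 3. 3b->3: no, ab/bbb meet in 3. 3b->4: ok.
abc: 3c undefined. 3c->0: ok.
caa: 4a undefined. 4a->0: ok.
cab: 4b undefined. 4b->0: no, cabba/b meet in 1. 4b->1: ok.
abbc: 4c undefined. 4c->0: no, caa/abbc meet in 0. 4c->1: ok.
All examples now run through 5 states with every (state, symbol) defined. Accept strings end in {0,2,3}, Reject strings end in {1,4}; accept={0,2,3}.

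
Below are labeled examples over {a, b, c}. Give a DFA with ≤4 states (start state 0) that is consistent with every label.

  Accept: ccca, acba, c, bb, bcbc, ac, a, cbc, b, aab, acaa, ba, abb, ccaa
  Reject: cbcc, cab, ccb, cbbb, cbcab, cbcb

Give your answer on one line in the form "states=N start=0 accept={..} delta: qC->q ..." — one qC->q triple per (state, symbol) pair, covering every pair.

states=4 start=0 accept={0,1,3} delta: 0a->0 0b->0 0c->1 1a->1 1b->2 1c->1 2a->0 2b->1 2c->3 3a->1 3b->2 3c->2

Fold the examples into a partial DFA from state 0: repeatedly fix the first undefined (state, symbol) met by the shortest-then-alphabetical prefix, trying targets in increasing order and rejecting any under which an Accept and a Reject string meet in one state with the same remainder; add a state when all current targets are rejected. Accepting states are where Accept strings end.
a: 0a undefined. 0a->0: ok.
b: 0b undefined. 0b->0: ok.
c: 0c undefined. 0c->0: no, ccca/cbcc meet in 0. Open state 1: 0c->1.
ca: 1a undefined. 1a->0: no, bb/cab meet in 0. 1a->1: ok.
cb: 1b undefined. 1b->0: no, acba/cab meet in 0. 1b->1: no, acba/cab meet in 1. Open state 2: 1b->2.
cc: 1c undefined. 1c->0: no, bb/ccb meet in 0. 1c->1: ok.
cbb: 2b undefined. 2b->0: no, bb/cbbb meet in 0. 2b->1: ok.
cbc: 2c undefined. 2c->0: no, ccca/cbcc meet in 1. 2c->1: no, ccca/cbcc meet in 1. 2c->2: no, ccca/cbcb meet in 1. Open state 3: 2c->3.
acba: 2a undefined. 2a->0: ok.
cbca: 3a undefined. 3a->0: no, acba/cbcab meet in 0. 3a->1: ok.
cbcb: 3b undefined. 3b->0: no, acba/cbcb meet in 0. 3b->1: no, ccca/cbcb meet in 1. 3b->2: ok.
cbcc: 3c undefined. 3c->0: no, acba/cbcc meet in 0. 3c->1: no, ccca/cbcc meet in 1. 3c->2: ok.
All examples now run through 4 states with every (state, symbol) defined. Accept strings end in {0,1,3}, Reject strings end in {2}; accept={0,1,3}.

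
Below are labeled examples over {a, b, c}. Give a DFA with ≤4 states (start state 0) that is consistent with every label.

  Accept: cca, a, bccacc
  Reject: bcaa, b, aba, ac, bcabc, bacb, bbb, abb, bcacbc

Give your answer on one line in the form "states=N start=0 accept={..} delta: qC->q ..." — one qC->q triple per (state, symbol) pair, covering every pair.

states=4 start=0 accept={0,2,3} delta: 0a->0 0b->1 0c->1 1a->1 1b->1 1c->2 2a->3 2b->1 2c->0 3a->1 3b->0 3c->3

Fold the examples into a partial DFA from state 0: repeatedly fix the first undefined (state, symbol) met by the shortest-then-alphabetical prefix, trying targets in increasing order and rejecting any under which an Accept and a Reject string meet in one state with the same remainder; add a state when all current targets are rejected. Accepting states are where Accept strings end.
a: 0a undefined. 0a->0: ok.
b: 0b undefined. 0b->0: no, a/b meet in 0. Open state 1: 0b->1.
c: 0c undefined. 0c->0: no, cca/ac meet in 0. 0c->1: ok.
ba: 1a undefined. 1a->0: no, a/aba meet in 0. 1a->1: ok.
bb: 1b undefined. 1b->0: no, a/abb meet in 0. 1b->1: ok.
bc: 1c undefined. 1c->0: no, cca/bcaa meet in 0. 1c->1: no, cca/bcaa meet in 1. Open state 2: 1c->2.
bca: 2a undefined. 2a->0: no, cca/bcaa meet in 0. 2a->1: no, cca/bcaa meet in 1. 2a->2: no, cca/bcaa meet in 2. Open state 3: 2a->3.
bcc: 2c undefined. 2c->0: ok.
bacb: 2b undefined. 2b->0: no, a/bacb meet in 0. 2b->1: ok.
bcaa: 3a undefined. 3a->0: no, a/bcaa meet in 0. 3a->1: ok.
bcab: 3b undefined. 3b->0: ok.
bcac: 3c undefined. 3c->0: no, bccacc/bcacbc meet in 2. 3c->1: no, bccacc/bcacbc meet in 2. 3c->2: no, bccacc/bcacbc meet in 2. 3c->3: ok.
All examples now run through 4 states with every (state, symbol) defined. Accept strings end in {0,2,3}, Reject strings end in {1}; accept={0,2,3}.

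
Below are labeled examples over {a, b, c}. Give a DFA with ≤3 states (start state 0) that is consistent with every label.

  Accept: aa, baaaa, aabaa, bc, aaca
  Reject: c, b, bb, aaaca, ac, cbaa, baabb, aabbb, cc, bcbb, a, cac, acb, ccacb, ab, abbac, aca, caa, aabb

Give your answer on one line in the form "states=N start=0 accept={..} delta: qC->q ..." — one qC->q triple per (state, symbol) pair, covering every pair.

Grow the machine one transition at a time. Run the examples from 0; the earliest place one falls off (shortest prefix, ties alphabetical) gets sent to the lowest-numbered state that keeps every Accept/Reject pair distinguishable — a pair clashes when both reach the same state with identical unread suffix — and to a fresh state only if none does.
a: 0a undefined. 0a->0: no, aa/a meet in 0. Open state 1: 0a->1.
b: 0b undefined. 0b->0: no, bc/c meet in 0 with "c" left. 0b->1: no, bc/ac meet in 1 with "c" left. Open state 2: 0b->2.
c: 0c undefined. 0c->0: no, aa/caa meet in 1 with "a" left. 0c->1: ok.
aa: 1a undefined. 1a->0: ok.
ab: 1b undefined. 1b->0: no, aa/cbaa meet in 0. 1b->1: ok.
ac: 1c undefined. 1c->0: no, aa/ac meet in 0. 1c->1: no, aa/aaaca meet in 0. 1c->2: ok.
ba: 2a undefined. 2a->0: no, aa/aaaca meet in 0. 2a->1: ok.
bb: 2b undefined. 2b->0: no, aa/bb meet in 0. 2b->1: ok.
bc: 2c undefined. 2c->0: ok.
All examples now run through 3 states with every (state, symbol) defined. Accept strings end in {0}, Reject strings end in {1,2}; accept={0}.

states=3 start=0 accept={0} delta: 0a->1 0b->2 0c->1 1a->0 1b->1 1c->2 2a->1 2b->1 2c->0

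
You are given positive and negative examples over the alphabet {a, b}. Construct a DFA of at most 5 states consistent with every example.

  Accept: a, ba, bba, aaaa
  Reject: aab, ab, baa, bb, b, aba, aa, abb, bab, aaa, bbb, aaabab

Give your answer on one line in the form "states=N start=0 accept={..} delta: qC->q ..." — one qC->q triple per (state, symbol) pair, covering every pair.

states=3 start=0 accept={1} delta: 0a->1 0b->0 1a->2 1b->2 2a->0 2b->0

Fold the examples into a partial DFA from state 0: repeatedly fix the first undefined (state, symbol) met by the shortest-then-alphabetical prefix, trying targets in increasing order and rejecting any under which an Accept and a Reject string meet in one state with the same remainder; add a state when all current targets are rejected. Accepting states are where Accept strings end.
a: 0a undefined. 0a->0: no, a/aa meet in 0. Open state 1: 0a->1.
b: 0b undefined. 0b->0: ok.
aa: 1a undefined. 1a->0: no, a/aaa meet in 1. 1a->1: no, a/baa meet in 1. Open state 2: 1a->2.
ab: 1b undefined. 1b->0: no, a/aba meet in 1. 1b->1: no, a/ab meet in 1. 1b->2: ok.
aaa: 2a undefined. 2a->0: ok.
aab: 2b undefined. 2b->0: ok.
All examples now run through 3 states with every (state, symbol) defined. Accept strings end in {1}, Reject strings end in {0,2}; accept={1}.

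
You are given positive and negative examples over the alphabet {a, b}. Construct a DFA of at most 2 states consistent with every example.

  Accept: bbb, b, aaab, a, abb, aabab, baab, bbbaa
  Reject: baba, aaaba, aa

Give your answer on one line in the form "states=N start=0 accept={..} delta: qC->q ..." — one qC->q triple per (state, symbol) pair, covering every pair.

states=2 start=0 accept={1} delta: 0a->1 0b->1 1a->0 1b->1

Fold the examples into a partial DFA from state 0: repeatedly fix the first undefined (state, symbol) met by the shortest-then-alphabetical prefix, trying targets in increasing order and rejecting any under which an Accept and a Reject string meet in one state with the same remainder; add a state when all current targets are rejected. Accepting states are where Accept strings end.
a: 0a undefined. 0a->0: no, a/aa meet in 0. Open state 1: 0a->1.
b: 0b undefined. 0b->0: no, bbbaa/aa meet in 1 with "a" left. 0b->1: ok.
aa: 1a undefined. 1a->0: ok.
ab: 1b undefined. 1b->0: no, bbb/aaaba meet in 1. 1b->1: ok.
All examples now run through 2 states with every (state, symbol) defined. Accept strings end in {1}, Reject strings end in {0}; accept={1}.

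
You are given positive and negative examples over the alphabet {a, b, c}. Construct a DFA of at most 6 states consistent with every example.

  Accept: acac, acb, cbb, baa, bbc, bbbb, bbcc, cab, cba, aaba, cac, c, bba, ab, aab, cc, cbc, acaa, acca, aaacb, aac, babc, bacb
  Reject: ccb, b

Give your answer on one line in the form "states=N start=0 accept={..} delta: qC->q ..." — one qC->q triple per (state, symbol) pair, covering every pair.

states=3 start=0 accept={0,2} delta: 0a->1 0b->1 0c->0 1a->2 1b->2 1c->2 2a->2 2b->2 2c->2

State merging on the prefix tree: take the shortest (then alphabetical) example prefix whose next move is undefined and point that move at state 0, else 1, else 2, ...; a target is out if some Accept/Reject pair would then sit in one state with the same input left (inseparable). If every existing state is out, open a new one.
a: 0a undefined. 0a->0: no, ab/b meet in 0 with "b" left. Open state 1: 0a->1.
b: 0b undefined. 0b->0: no, bbbb/b meet in 0. 0b->1: ok.
c: 0c undefined. 0c->0: ok.
aa: 1a undefined. 1a->0: no, baa/ccb meet in 1. 1a->1: no, baa/ccb meet in 1. Open state 2: 1a->2.
ab: 1b undefined. 1b->0: no, bba/ccb meet in 1. 1b->1: no, cbb/ccb meet in 1. 1b->2: ok.
ac: 1c undefined. 1c->0: no, acb/ccb meet in 1. 1c->1: no, cac/ccb meet in 1. 1c->2: ok.
aaa: 2a undefined. 2a->0: no, acaa/ccb meet in 1. 2a->1: no, baa/ccb meet in 1. 2a->2: ok.
aab: 2b undefined. 2b->0: no, bbbb/ccb meet in 1. 2b->1: no, acb/ccb meet in 1. 2b->2: ok.
aac: 2c undefined. 2c->0: no, acca/ccb meet in 1. 2c->1: no, acac/ccb meet in 1. 2c->2: ok.
All examples now run through 3 states with every (state, symbol) defined. Accept strings end in {0,2}, Reject strings end in {1}; accept={0,2}.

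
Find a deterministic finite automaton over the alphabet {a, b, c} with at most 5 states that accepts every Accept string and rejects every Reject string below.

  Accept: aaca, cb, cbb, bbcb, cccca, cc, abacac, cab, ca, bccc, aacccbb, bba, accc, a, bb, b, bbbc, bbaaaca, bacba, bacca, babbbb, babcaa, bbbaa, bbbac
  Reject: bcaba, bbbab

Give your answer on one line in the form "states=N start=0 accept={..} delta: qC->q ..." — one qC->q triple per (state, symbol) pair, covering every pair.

Fold the examples into a partial DFA from state 0: repeatedly fix the first undefined (state, symbol) met by the shortest-then-alphabetical prefix, trying targets in increasing order and rejecting any under which an Accept and a Reject string meet in one state with the same remainder; add a state when all current targets are rejected. Accepting states are where Accept strings end.
a: 0a undefined. 0a->0: ok.
b: 0b undefined. 0b->0: no, bba/bbbab meet in 0. Open state 1: 0b->1.
c: 0c undefined. 0c->0: ok.
ba: 1a undefined. 1a->0: ok.
bb: 1b undefined. 1b->0: no, cb/bbbab meet in 1. 1b->1: no, cb/bbbab meet in 1. Open state 2: 1b->2.
bc: 1c undefined. 1c->0: no, aaca/bcaba meet in 0. 1c->1: no, aaca/bcaba meet in 0. 1c->2: ok.
bba: 2a undefined. 2a->0: no, aaca/bcaba meet in 0. 2a->1: no, cb/bcaba meet in 1. 2a->2: ok.
bbb: 2b undefined. 2b->0: no, aaca/bcaba meet in 0. 2b->1: no, aaca/bcaba meet in 0. 2b->2: no, cbb/bcaba meet in 2. Open state 3: 2b->3.
bbc: 2c undefined. 2c->0: ok.
bbba: 3a undefined. 3a->0: no, aaca/bcaba meet in 0. 3a->1: no, cb/bcaba meet in 1. 3a->2: no, cbb/bcaba meet in 2. 3a->3: no, babbbb/bbbab meet in 3 with "b" left. Open state 4: 3a->4.
bbbc: 3c undefined. 3c->0: ok.
bbbaa: 4a undefined. 4a->0: ok.
bbbab: 4b undefined. 4b->0: no, aaca/bbbab meet in 0. 4b->1: no, cb/bbbab meet in 1. 4b->2: no, cbb/bbbab meet in 2. 4b->3: ok.
bbbac: 4c undefined. 4c->0: ok.
babbbb: 3b undefined. 3b->0: ok.
All examples now run through 5 states with every (state, symbol) defined. Accept strings end in {0,1,2}, Reject strings end in {3,4}; accept={0,1,2}.

states=5 start=0 accept={0,1,2} delta: 0a->0 0b->1 0c->0 1a->0 1b->2 1c->2 2a->2 2b->3 2c->0 3a->4 3b->0 3c->0 4a->0 4b->3 4c->0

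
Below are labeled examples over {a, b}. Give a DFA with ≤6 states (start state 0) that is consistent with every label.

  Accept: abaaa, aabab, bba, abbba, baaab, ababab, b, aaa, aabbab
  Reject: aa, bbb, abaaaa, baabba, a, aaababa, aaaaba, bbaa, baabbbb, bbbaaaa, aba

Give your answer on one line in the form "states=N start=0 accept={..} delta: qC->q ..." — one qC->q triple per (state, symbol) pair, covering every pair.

states=5 start=0 accept={0,2} delta: 0a->1 0b->2 1a->3 1b->0 2a->1 2b->3 3a->0 3b->4 4a->1 4b->0

State merging on the prefix tree: take the shortest (then alphabetical) example prefix whose next move is undefined and point that move at state 0, else 1, else 2, ...; a target is out if some Accept/Reject pair would then sit in one state with the same input left (inseparable). If every existing state is out, open a new one.
a: 0a undefined. 0a->0: no, aaa/aa meet in 0. Open state 1: 0a->1.
b: 0b undefined. 0b->0: no, bba/a meet in 1. 0b->1: no, bba/aba meet in 1 with "ba" left. Open state 2: 0b->2.
aa: 1a undefined. 1a->0: no, aaa/a meet in 1. 1a->1: no, aaa/aa meet in 1. 1a->2: no, b/aa meet in 2. Open state 3: 1a->3.
ab: 1b undefined. 1b->0: ok.
ba: 2a undefined. 2a->0: no, ababab/baabba meet in 0. 2a->1: ok.
bb: 2b undefined. 2b->0: no, bba/a meet in 1. 2b->1: no, abaaa/bbaa meet in 3 with "a" left. 2b->2: no, bba/a meet in 1. 2b->3: ok.
aaa: 3a undefined. 3a->0: ok.
aab: 3b undefined. 3b->0: no, abaaa/bbb meet in 0. 3b->1: no, aabab/bbb meet in 1. 3b->2: no, abaaa/baabba meet in 0. 3b->3: no, abaaa/baabba meet in 0. Open state 4: 3b->4.
aaba: 4a undefined. 4a->0: no, abaaa/bbbaaaa meet in 0. 4a->1: ok.
aabb: 4b undefined. 4b->0: ok.
All examples now run through 5 states with every (state, symbol) defined. Accept strings end in {0,2}, Reject strings end in {1,3,4}; accept={0,2}.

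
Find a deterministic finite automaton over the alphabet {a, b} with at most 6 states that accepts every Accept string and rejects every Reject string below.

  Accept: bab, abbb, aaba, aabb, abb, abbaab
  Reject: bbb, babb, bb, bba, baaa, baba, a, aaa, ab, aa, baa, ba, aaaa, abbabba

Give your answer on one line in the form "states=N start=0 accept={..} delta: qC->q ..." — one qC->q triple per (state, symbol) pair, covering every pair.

Grow the machine one transition at a time. Run the examples from 0; the earliest place one falls off (shortest prefix, ties alphabetical) gets sent to the lowest-numbered state that keeps every Accept/Reject pair distinguishable — a pair clashes when both reach the same state with identical unread suffix — and to a fresh state only if none does.
a: 0a undefined. 0a->0: no, abbb/bbb meet in 0 with "bbb" left. Open state 1: 0a->1.
b: 0b undefined. 0b->0: no, bab/ab meet in 1 with "b" left. 0b->1: no, aaba/baba meet in 1 with "aba" left. Open state 2: 0b->2.
aa: 1a undefined. 1a->0: no, aaba/ba meet in 2 with "a" left. 1a->1: ok.
ab: 1b undefined. 1b->0: no, abbb/bb meet in 2 with "b" left. 1b->1: no, abbb/a meet in 1. 1b->2: no, abbb/bbb meet in 2 with "bb" left. Open state 3: 1b->3.
ba: 2a undefined. 2a->0: ok.
bb: 2b undefined. 2b->0: no, bab/bbb meet in 2. 2b->1: ok.
abb: 3b undefined. 3b->0: no, aabb/baba meet in 0. 3b->1: no, abbb/bbb meet in 3. 3b->2: no, abbb/babb meet in 1. 3b->3: no, abbb/bbb meet in 3. Open state 4: 3b->4.
aaba: 3a undefined. 3a->0: no, aaba/baba meet in 0. 3a->1: no, aaba/babb meet in 1. 3a->2: ok.
abba: 4a undefined. 4a->0: no, abbaab/bbb meet in 3. 4a->1: no, abbaab/bbb meet in 3. 4a->2: no, bab/abbabba meet in 2. 4a->3: no, abbaab/babb meet in 1. 4a->4: ok.
abbb: 4b undefined. 4b->0: no, abbb/baba meet in 0. 4b->1: no, bab/abbabba meet in 2. 4b->2: ok.
All examples now run through 5 states with every (state, symbol) defined. Accept strings end in {2,4}, Reject strings end in {0,1,3}; accept={2,4}.

states=5 start=0 accept={2,4} delta: 0a->1 0b->2 1a->1 1b->3 2a->0 2b->1 3a->2 3b->4 4a->4 4b->2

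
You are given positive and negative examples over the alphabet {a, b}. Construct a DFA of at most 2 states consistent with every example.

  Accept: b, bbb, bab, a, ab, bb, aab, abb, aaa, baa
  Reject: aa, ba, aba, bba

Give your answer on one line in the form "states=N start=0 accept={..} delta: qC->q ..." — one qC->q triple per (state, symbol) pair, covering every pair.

Grow the machine one transition at a time. Run the examples from 0; the earliest place one falls off (shortest prefix, ties alphabetical) gets sent to the lowest-numbered state that keeps every Accept/Reject pair distinguishable — a pair clashes when both reach the same state with identical unread suffix — and to a fresh state only if none does.
a: 0a undefined. 0a->0: no, a/aa meet in 0. Open state 1: 0a->1.
b: 0b undefined. 0b->0: no, a/ba meet in 1. 0b->1: ok.
aa: 1a undefined. 1a->0: ok.
ab: 1b undefined. 1b->0: no, b/aba meet in 1. 1b->1: ok.
All examples now run through 2 states with every (state, symbol) defined. Accept strings end in {1}, Reject strings end in {0}; accept={1}.

states=2 start=0 accept={1} delta: 0a->1 0b->1 1a->0 1b->1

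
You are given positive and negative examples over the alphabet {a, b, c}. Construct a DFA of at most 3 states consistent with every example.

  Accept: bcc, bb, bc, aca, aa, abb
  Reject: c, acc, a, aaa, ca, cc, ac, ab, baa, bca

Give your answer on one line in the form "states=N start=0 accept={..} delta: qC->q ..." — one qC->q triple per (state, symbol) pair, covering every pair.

State merging on the prefix tree: take the shortest (then alphabetical) example prefix whose next move is undefined and point that move at state 0, else 1, else 2, ...; a target is out if some Accept/Reject pair would then sit in one state with the same input left (inseparable). If every existing state is out, open a new one.
a: 0a undefined. 0a->0: no, aca/ca meet in 0 with "ca" left. Open state 1: 0a->1.
b: 0b undefined. 0b->0: no, bcc/cc meet in 0 with "cc" left. 0b->1: no, bcc/acc meet in 1 with "cc" left. Open state 2: 0b->2.
c: 0c undefined. 0c->0: ok.
aa: 1a undefined. 1a->0: no, aa/c meet in 0. 1a->1: no, aa/a meet in 1. 1a->2: ok.
ab: 1b undefined. 1b->0: ok.
ac: 1c undefined. 1c->0: no, aca/a meet in 1. 1c->1: ok.
ba: 2a undefined. 2a->0: ok.
bb: 2b undefined. 2b->0: no, bb/c meet in 0. 2b->1: no, bb/acc meet in 1. 2b->2: ok.
bc: 2c undefined. 2c->0: no, bcc/c meet in 0. 2c->1: no, bcc/acc meet in 1. 2c->2: ok.
All examples now run through 3 states with every (state, symbol) defined. Accept strings end in {2}, Reject strings end in {0,1}; accept={2}.

states=3 start=0 accept={2} delta: 0a->1 0b->2 0c->0 1a->2 1b->0 1c->1 2a->0 2b->2 2c->2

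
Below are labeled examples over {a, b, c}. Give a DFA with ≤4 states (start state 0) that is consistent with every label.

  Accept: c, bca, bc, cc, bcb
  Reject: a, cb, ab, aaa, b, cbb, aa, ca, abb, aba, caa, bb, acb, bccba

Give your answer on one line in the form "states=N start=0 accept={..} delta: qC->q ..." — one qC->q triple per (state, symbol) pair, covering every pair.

Fold the examples into a partial DFA from state 0: repeatedly fix the first undefined (state, symbol) met by the shortest-then-alphabetical prefix, trying targets in increasing order and rejecting any under which an Accept and a Reject string meet in one state with the same remainder; add a state when all current targets are rejected. Accepting states are where Accept strings end.
a: 0a undefined. 0a->0: ok.
b: 0b undefined. 0b->0: no, bca/ca meet in 0 with "ca" left. Open state 1: 0b->1.
c: 0c undefined. 0c->0: no, c/a meet in 0. 0c->1: no, c/ab meet in 1. Open state 2: 0c->2.
bb: 1b undefined. 1b->0: ok.
bc: 1c undefined. 1c->0: no, bca/a meet in 0. 1c->1: no, bca/aba meet in 1 with "a" left. 1c->2: no, bca/ca meet in 2 with "a" left. Open state 3: 1c->3.
ca: 2a undefined. 2a->0: ok.
cb: 2b undefined. 2b->0: ok.
cc: 2c undefined. 2c->0: no, cc/a meet in 0. 2c->1: no, cc/ab meet in 1. 2c->2: ok.
aba: 1a undefined. 1a->0: ok.
bca: 3a undefined. 3a->0: no, bca/a meet in 0. 3a->1: no, bca/ab meet in 1. 3a->2: ok.
bcb: 3b undefined. 3b->0: no, bcb/a meet in 0. 3b->1: no, bcb/ab meet in 1. 3b->2: ok.
bcc: 3c undefined. 3c->0: ok.
All examples now run through 4 states with every (state, symbol) defined. Accept strings end in {2,3}, Reject strings end in {0,1}; accept={2,3}.

states=4 start=0 accept={2,3} delta: 0a->0 0b->1 0c->2 1a->0 1b->0 1c->3 2a->0 2b->0 2c->2 3a->2 3b->2 3c->0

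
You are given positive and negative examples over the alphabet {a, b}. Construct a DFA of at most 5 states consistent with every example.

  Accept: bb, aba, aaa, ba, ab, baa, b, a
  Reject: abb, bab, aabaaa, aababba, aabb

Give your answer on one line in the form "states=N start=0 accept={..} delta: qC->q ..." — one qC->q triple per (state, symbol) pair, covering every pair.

Grow the machine one transition at a time. Run the examples from 0; the earliest place one falls off (shortest prefix, ties alphabetical) gets sent to the lowest-numbered state that keeps every Accept/Reject pair distinguishable — a pair clashes when both reach the same state with identical unread suffix — and to a fresh state only if none does.
a: 0a undefined. 0a->0: no, bb/abb meet in 0 with "bb" left. Open state 1: 0a->1.
b: 0b undefined. 0b->0: no, ab/bab meet in 1 with "b" left. 0b->1: ok.
aa: 1a undefined. 1a->0: no, bb/aabb meet in 1 with "b" left. 1a->1: no, bb/bab meet in 1 with "b" left. Open state 2: 1a->2.
ab: 1b undefined. 1b->0: no, aba/abb meet in 1. 1b->1: no, bb/abb meet in 1. 1b->2: ok.
aaa: 2a undefined. 2a->0: ok.
aab: 2b undefined. 2b->0: no, aba/abb meet in 0. 2b->1: no, bb/aabb meet in 2. 2b->2: no, bb/abb meet in 2. Open state 3: 2b->3.
aaba: 3a undefined. 3a->0: no, bb/aabaaa meet in 2. 3a->1: no, aba/aabaaa meet in 0. 3a->2: no, b/aabaaa meet in 1. 3a->3: ok.
aabb: 3b undefined. 3b->0: no, bb/aababba meet in 2. 3b->1: no, aba/aababba meet in 0. 3b->2: no, bb/aabb meet in 2. 3b->3: ok.
All examples now run through 4 states with every (state, symbol) defined. Accept strings end in {0,1,2}, Reject strings end in {3}; accept={0,1,2}.

states=4 start=0 accept={0,1,2} delta: 0a->1 0b->1 1a->2 1b->2 2a->0 2b->3 3a->3 3b->3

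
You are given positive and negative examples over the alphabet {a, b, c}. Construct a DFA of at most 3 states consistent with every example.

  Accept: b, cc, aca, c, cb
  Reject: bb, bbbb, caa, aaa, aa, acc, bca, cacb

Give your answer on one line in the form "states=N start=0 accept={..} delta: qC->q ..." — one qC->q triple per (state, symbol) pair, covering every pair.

Grow the machine one transition at a time. Run the examples from 0; the earliest place one falls off (shortest prefix, ties alphabetical) gets sent to the lowest-numbered state that keeps every Accept/Reject pair distinguishable — a pair clashes when both reach the same state with identical unread suffix — and to a fresh state only if none does.
a: 0a undefined. 0a->0: no, cc/acc meet in 0 with "cc" left. Open state 1: 0a->1.
b: 0b undefined. 0b->0: no, b/bb meet in 0. 0b->1: no, aca/bca meet in 1 with "ca" left. Open state 2: 0b->2.
c: 0c undefined. 0c->0: ok.
aa: 1a undefined. 1a->0: no, cc/caa meet in 0. 1a->1: ok.
ac: 1c undefined. 1c->0: no, b/cacb meet in 2. 1c->1: no, aca/caa meet in 1. 1c->2: ok.
bb: 2b undefined. 2b->0: no, cc/bb meet in 0. 2b->1: ok.
bc: 2c undefined. 2c->0: no, cc/acc meet in 0. 2c->1: ok.
aca: 2a undefined. 2a->0: ok.
bbb: 1b undefined. 1b->0: no, b/bbbb meet in 2. 1b->1: ok.
All examples now run through 3 states with every (state, symbol) defined. Accept strings end in {0,2}, Reject strings end in {1}; accept={0,2}.

states=3 start=0 accept={0,2} delta: 0a->1 0b->2 0c->0 1a->1 1b->1 1c->2 2a->0 2b->1 2c->1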